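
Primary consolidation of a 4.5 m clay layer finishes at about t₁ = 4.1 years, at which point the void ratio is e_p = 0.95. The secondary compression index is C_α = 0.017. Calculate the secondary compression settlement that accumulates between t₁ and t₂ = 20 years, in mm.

S_s ≈ 27 mm

Secondary compression: S_s = C_α·H/(1+e_p)·log₁₀(t₂/t₁)
S_s = 0.017×4.5/(1+0.95)×log₁₀(20/4.1)
    = 0.03923 × 0.6882 = 0.027 m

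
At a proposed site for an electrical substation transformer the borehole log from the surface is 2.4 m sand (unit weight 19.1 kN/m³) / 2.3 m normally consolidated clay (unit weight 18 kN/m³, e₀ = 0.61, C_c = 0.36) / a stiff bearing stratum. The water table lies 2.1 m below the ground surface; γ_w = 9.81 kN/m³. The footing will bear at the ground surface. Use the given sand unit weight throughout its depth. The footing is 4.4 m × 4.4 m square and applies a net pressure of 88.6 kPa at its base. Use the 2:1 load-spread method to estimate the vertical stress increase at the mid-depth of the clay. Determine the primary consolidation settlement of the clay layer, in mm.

Mid-depth of clay below the ground surface: z = 2.4 + 2.3/2 = 3.55 m.
Total vertical stress at mid-clay: σ_v = 19.1×2.4 + 18×1.15 = 66.54 kPa.
Pore pressure: u = 9.81×(3.55 − 2.1) = 14.225 kPa.
Initial effective stress: σ'_0 = σ_v − u = 66.54 − 14.225 = 52.315 kPa.
Stress increase at mid-clay by the 2:1 spreading method:
Δσ = qBL/((B+z)(L+z)) = 88.6×4.4×4.4/((4.4+3.55)(4.4+3.55)) = 27.14 kPa
Final effective stress: σ'_f = σ'_0 + Δσ = 52.315 + 27.14 = 79.455 kPa.
Normally consolidated clay, so the full stress increment lies on the virgin compression line:
S_c = C_c·H/(1+e₀)·log₁₀(σ'_f/σ'_0) = 0.36×2.3/(1+0.61)×log₁₀(79.455/52.315)
    = 0.51429 × 0.1815 = 0.09334 m

S_c ≈ 93.3 mm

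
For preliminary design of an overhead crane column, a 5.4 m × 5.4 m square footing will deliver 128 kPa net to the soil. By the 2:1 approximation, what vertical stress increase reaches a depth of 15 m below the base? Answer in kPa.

Δσ_z ≈ 8.97 kPa

By the 2:1 method the load spreads at 1 horizontal : 2 vertical, so at depth z the loaded area has grown by z in each plan dimension:
Δσ = qBL/((B+z)(L+z)) = 128×5.4×5.4/((5.4+15)(5.4+15)) = 8.9689 kPa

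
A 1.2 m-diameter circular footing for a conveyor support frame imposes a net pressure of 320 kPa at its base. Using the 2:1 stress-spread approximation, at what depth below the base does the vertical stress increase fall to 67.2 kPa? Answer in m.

2:1 spreading — at depth z the loaded area has grown by z in each plan dimension:
qD²/(D+z)² = Δσ_z ⇒ z = D(√(q/Δσ_z) − 1) = 1.2×(√(320/67.2) − 1) = 1.419 m

z ≈ 1.42 m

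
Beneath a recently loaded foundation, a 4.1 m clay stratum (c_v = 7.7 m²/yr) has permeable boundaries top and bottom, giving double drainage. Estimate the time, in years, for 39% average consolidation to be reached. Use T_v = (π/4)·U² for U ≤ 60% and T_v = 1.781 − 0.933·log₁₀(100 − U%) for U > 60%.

Drainage path length: H_d = H/2 = 2.05 m (double drainage).
U ≤ 60%: T_v = (π/4)·U² = (π/4)×0.39² = 0.11946.
t = T_v·H_d²/c_v = 0.11946×2.05²/7.7 = 0.0652 years.

t ≈ 0.0652 years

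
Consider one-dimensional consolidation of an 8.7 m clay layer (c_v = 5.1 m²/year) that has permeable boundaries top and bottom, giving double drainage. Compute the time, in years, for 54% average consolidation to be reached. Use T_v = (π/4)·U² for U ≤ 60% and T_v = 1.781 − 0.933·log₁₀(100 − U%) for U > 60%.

Drainage path length: H_d = H/2 = 4.35 m (double drainage).
U ≤ 60%: T_v = (π/4)·U² = (π/4)×0.54² = 0.22902.
t = T_v·H_d²/c_v = 0.22902×4.35²/5.1 = 0.8497 years.

t ≈ 0.85 years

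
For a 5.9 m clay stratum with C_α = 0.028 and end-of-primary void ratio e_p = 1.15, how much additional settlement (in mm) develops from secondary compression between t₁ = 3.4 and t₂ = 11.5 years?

S_s ≈ 40.7 mm

Secondary compression: S_s = C_α·H/(1+e_p)·log₁₀(t₂/t₁)
S_s = 0.028×5.9/(1+1.15)×log₁₀(11.5/3.4)
    = 0.07684 × 0.5292 = 0.04066 m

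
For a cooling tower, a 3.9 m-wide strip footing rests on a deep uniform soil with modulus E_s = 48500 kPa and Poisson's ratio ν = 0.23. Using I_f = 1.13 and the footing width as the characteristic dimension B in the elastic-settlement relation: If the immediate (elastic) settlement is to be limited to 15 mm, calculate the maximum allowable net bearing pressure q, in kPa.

q ≈ 174 kPa

S_e = q·B·(1−ν²)/E_s · I_f  ⇒  q = S_e·E_s / (B·(1−ν²)·I_f).
q = 0.015 × 48500 / (3.9 × 0.9471 × 1.13) = 174.3 kPa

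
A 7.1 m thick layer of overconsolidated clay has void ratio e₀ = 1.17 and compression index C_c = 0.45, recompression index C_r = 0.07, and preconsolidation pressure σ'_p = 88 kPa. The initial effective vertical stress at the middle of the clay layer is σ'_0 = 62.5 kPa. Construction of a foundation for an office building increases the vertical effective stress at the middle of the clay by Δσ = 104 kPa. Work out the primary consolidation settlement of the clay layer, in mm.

Final effective stress: σ'_f = 62.5 + 104 = 166.5 kPa.
σ'_f = 166.5 > σ'_p = 88 kPa, so the stress path crosses the preconsolidation pressure — recompression up to σ'_p, then virgin compression beyond:
S_c = H/(1+e₀)·[C_r·log₁₀(σ'_p/σ'_0) + C_c·log₁₀(σ'_f/σ'_p)]
    = 7.1/2.17 × [0.07×log₁₀(88/62.5) + 0.45×log₁₀(166.5/88)]
    = 3.2719 × [0.010402 + 0.12462] = 0.4418 m

S_c ≈ 442 mm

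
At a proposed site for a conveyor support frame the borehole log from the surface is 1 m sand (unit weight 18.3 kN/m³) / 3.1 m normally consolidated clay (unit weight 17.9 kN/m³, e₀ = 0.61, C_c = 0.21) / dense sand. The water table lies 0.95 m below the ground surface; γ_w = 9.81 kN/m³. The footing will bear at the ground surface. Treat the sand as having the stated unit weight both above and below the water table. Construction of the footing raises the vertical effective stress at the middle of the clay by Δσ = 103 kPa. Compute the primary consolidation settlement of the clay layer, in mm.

Mid-depth of clay below the ground surface: z = 1 + 3.1/2 = 2.55 m.
Total vertical stress at mid-clay: σ_v = 18.3×1 + 17.9×1.55 = 46.045 kPa.
Pore pressure: u = 9.81×(2.55 − 0.95) = 15.696 kPa.
Initial effective stress: σ'_0 = σ_v − u = 46.045 − 15.696 = 30.349 kPa.
Final effective stress: σ'_f = σ'_0 + Δσ = 30.349 + 103 = 133.35 kPa.
Normally consolidated clay, so the full stress increment lies on the virgin compression line:
S_c = C_c·H/(1+e₀)·log₁₀(σ'_f/σ'_0) = 0.21×3.1/(1+0.61)×log₁₀(133.35/30.349)
    = 0.40435 × 0.64285 = 0.2599 m

S_c ≈ 260 mm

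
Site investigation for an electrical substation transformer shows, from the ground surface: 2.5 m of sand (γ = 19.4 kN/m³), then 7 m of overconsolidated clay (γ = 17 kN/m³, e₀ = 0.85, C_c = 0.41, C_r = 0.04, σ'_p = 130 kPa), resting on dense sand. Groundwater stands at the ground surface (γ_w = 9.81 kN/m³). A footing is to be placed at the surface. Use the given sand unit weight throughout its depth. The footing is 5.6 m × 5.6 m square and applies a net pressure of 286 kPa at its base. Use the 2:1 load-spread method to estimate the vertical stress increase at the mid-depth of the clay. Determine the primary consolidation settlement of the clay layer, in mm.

S_c ≈ 56.3 mm

Mid-depth of clay below the ground surface: z = 2.5 + 7/2 = 6 m.
Total vertical stress at mid-clay: σ_v = 19.4×2.5 + 17×3.5 = 108 kPa.
Pore pressure: u = 9.81×(6 − 0) = 58.86 kPa.
Initial effective stress: σ'_0 = σ_v − u = 108 − 58.86 = 49.14 kPa.
Stress increase at mid-clay by the 2:1 spreading method:
Δσ = qBL/((B+z)(L+z)) = 286×5.6×5.6/((5.6+6)(5.6+6)) = 66.654 kPa
Final effective stress: σ'_f = 49.14 + 66.654 = 115.79 kPa.
σ'_f = 115.79 ≤ σ'_p = 130 kPa, so the clay remains overconsolidated and only the recompression index applies:
S_c = C_r·H/(1+e₀)·log₁₀(σ'_f/σ'_0) = 0.04×7/1.85×log₁₀(115.79/49.14)
    = 0.15135 × 0.37224 = 0.05634 m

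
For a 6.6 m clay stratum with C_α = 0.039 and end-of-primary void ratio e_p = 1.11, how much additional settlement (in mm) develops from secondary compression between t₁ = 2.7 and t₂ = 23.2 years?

S_s ≈ 114 mm

Secondary compression: S_s = C_α·H/(1+e_p)·log₁₀(t₂/t₁)
S_s = 0.039×6.6/(1+1.11)×log₁₀(23.2/2.7)
    = 0.122 × 0.9341 = 0.114 m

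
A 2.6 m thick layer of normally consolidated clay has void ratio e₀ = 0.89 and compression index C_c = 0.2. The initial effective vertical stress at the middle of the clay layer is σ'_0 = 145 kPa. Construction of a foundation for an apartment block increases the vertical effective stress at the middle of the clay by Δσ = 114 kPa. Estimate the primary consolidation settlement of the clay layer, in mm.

S_c ≈ 69.3 mm

Final effective stress: σ'_f = σ'_0 + Δσ = 145 + 114 = 259 kPa.
Normally consolidated clay, so the full stress increment lies on the virgin compression line:
S_c = C_c·H/(1+e₀)·log₁₀(σ'_f/σ'_0) = 0.2×2.6/(1+0.89)×log₁₀(259/145)
    = 0.27513 × 0.25193 = 0.06931 m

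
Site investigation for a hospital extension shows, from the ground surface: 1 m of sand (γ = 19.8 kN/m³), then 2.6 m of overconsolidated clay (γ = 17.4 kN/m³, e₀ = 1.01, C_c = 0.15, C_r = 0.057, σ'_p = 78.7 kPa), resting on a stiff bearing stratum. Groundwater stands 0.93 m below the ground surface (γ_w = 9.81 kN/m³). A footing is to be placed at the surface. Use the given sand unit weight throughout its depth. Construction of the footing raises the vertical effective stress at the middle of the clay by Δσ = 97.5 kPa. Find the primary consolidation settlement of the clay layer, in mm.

Mid-depth of clay below the ground surface: z = 1 + 2.6/2 = 2.3 m.
Total vertical stress at mid-clay: σ_v = 19.8×1 + 17.4×1.3 = 42.42 kPa.
Pore pressure: u = 9.81×(2.3 − 0.93) = 13.44 kPa.
Initial effective stress: σ'_0 = σ_v − u = 42.42 − 13.44 = 28.98 kPa.
Final effective stress: σ'_f = 28.98 + 97.5 = 126.48 kPa.
σ'_f = 126.48 > σ'_p = 78.7 kPa, so the stress path crosses the preconsolidation pressure — recompression up to σ'_p, then virgin compression beyond:
S_c = H/(1+e₀)·[C_r·log₁₀(σ'_p/σ'_0) + C_c·log₁₀(σ'_f/σ'_p)]
    = 2.6/2.01 × [0.057×log₁₀(78.7/28.98) + 0.15×log₁₀(126.48/78.7)]
    = 1.2935 × [0.024731 + 0.030907] = 0.07197 m

S_c ≈ 72 mm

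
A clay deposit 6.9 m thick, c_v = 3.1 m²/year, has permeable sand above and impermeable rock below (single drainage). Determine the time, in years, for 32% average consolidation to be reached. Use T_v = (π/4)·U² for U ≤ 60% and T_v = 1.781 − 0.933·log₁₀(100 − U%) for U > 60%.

Drainage path length: H_d = H = 6.9 m (single drainage).
U ≤ 60%: T_v = (π/4)·U² = (π/4)×0.32² = 0.080425.
t = T_v·H_d²/c_v = 0.080425×6.9²/3.1 = 1.235 years.

t ≈ 1.24 years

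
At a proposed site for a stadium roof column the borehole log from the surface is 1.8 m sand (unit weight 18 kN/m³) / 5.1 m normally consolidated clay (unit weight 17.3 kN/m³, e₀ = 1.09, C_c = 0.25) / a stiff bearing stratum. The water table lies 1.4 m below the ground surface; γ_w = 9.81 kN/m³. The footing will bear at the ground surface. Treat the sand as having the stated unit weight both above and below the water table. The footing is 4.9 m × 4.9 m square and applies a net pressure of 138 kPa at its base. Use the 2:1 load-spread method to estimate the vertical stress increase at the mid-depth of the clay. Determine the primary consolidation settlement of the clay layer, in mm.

S_c ≈ 158 mm

Mid-depth of clay below the ground surface: z = 1.8 + 5.1/2 = 4.35 m.
Total vertical stress at mid-clay: σ_v = 18×1.8 + 17.3×2.55 = 76.515 kPa.
Pore pressure: u = 9.81×(4.35 − 1.4) = 28.94 kPa.
Initial effective stress: σ'_0 = σ_v − u = 76.515 − 28.94 = 47.575 kPa.
Stress increase at mid-clay by the 2:1 spreading method:
Δσ = qBL/((B+z)(L+z)) = 138×4.9×4.9/((4.9+4.35)(4.9+4.35)) = 38.725 kPa
Final effective stress: σ'_f = σ'_0 + Δσ = 47.575 + 38.725 = 86.3 kPa.
Normally consolidated clay, so the full stress increment lies on the virgin compression line:
S_c = C_c·H/(1+e₀)·log₁₀(σ'_f/σ'_0) = 0.25×5.1/(1+1.09)×log₁₀(86.3/47.575)
    = 0.61005 × 0.25863 = 0.1578 m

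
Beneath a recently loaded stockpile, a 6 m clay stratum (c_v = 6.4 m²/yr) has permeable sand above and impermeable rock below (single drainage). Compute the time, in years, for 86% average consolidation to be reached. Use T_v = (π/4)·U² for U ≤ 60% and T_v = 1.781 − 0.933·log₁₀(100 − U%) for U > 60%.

Drainage path length: H_d = H = 6 m (single drainage).
U > 60%: T_v = 1.781 − 0.933·log₁₀(100 − 86) = 0.71166.
t = T_v·H_d²/c_v = 0.71166×6²/6.4 = 4.003 years.

t ≈ 4 years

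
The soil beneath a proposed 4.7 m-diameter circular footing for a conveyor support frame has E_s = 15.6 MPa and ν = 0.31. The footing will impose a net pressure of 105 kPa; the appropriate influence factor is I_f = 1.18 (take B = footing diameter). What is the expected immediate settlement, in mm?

S_e ≈ 33.7 mm

Immediate (elastic) settlement: S_e = q·B·(1−ν²)/E_s · I_f.
E_s = 15.6 MPa = 15600 kPa.
S_e = 105 × 4.7 × (1 − 0.31²) / 15600 × 1.18
    = 105 × 4.7 × 0.9039 / 15600 × 1.18
    = 0.03374 m = 33.74 mm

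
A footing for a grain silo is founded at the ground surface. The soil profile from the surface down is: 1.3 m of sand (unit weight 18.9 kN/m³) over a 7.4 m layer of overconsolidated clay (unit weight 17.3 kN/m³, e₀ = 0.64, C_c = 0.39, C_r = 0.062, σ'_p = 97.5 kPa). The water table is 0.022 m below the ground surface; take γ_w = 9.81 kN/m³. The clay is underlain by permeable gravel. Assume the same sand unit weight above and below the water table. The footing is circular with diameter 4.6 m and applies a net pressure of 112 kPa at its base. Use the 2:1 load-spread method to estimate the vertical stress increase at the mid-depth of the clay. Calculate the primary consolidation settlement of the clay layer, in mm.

Mid-depth of clay below the ground surface: z = 1.3 + 7.4/2 = 5 m.
Total vertical stress at mid-clay: σ_v = 18.9×1.3 + 17.3×3.7 = 88.58 kPa.
Pore pressure: u = 9.81×(5 − 0.022) = 48.834 kPa.
Initial effective stress: σ'_0 = σ_v − u = 88.58 − 48.834 = 39.746 kPa.
Stress increase at mid-clay by the 2:1 spreading method:
Δσ ≈ qD²/(D+z)² = 112×4.6²/(4.6+5)² = 25.715 kPa
Final effective stress: σ'_f = 39.746 + 25.715 = 65.461 kPa.
σ'_f = 65.461 ≤ σ'_p = 97.5 kPa, so the clay remains overconsolidated and only the recompression index applies:
S_c = C_r·H/(1+e₀)·log₁₀(σ'_f/σ'_0) = 0.062×7.4/1.64×log₁₀(65.461/39.746)
    = 0.27976 × 0.21669 = 0.06062 m

S_c ≈ 60.6 mm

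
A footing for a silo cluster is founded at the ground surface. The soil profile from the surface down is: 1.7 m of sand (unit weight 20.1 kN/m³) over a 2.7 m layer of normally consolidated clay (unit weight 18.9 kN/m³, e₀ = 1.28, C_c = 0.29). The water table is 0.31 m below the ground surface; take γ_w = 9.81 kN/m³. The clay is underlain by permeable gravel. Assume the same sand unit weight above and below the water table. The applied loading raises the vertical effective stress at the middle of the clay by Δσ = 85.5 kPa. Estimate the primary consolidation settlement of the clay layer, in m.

S_c ≈ 0.191 m

Mid-depth of clay below the ground surface: z = 1.7 + 2.7/2 = 3.05 m.
Total vertical stress at mid-clay: σ_v = 20.1×1.7 + 18.9×1.35 = 59.685 kPa.
Pore pressure: u = 9.81×(3.05 − 0.31) = 26.879 kPa.
Initial effective stress: σ'_0 = σ_v − u = 59.685 − 26.879 = 32.806 kPa.
Final effective stress: σ'_f = σ'_0 + Δσ = 32.806 + 85.5 = 118.31 kPa.
Normally consolidated clay, so the full stress increment lies on the virgin compression line:
S_c = C_c·H/(1+e₀)·log₁₀(σ'_f/σ'_0) = 0.29×2.7/(1+1.28)×log₁₀(118.31/32.806)
    = 0.34342 × 0.55707 = 0.1913 m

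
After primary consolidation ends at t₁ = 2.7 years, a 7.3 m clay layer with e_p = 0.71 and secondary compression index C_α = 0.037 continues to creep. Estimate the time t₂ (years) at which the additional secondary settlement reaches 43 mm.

S_s = C_α·H/(1+e_p)·log₁₀(t₂/t₁) ⇒ log₁₀(t₂/t₁) = S_s·(1+e_p)/(C_α·H).
log₁₀(t₂/t₁) = 0.043 × (1+0.71) / (0.037×7.3) = 0.2722
t₂ = t₁ × 10^0.2722 = 2.7 × 1.872 = 5.054 years

t₂ ≈ 5.05 years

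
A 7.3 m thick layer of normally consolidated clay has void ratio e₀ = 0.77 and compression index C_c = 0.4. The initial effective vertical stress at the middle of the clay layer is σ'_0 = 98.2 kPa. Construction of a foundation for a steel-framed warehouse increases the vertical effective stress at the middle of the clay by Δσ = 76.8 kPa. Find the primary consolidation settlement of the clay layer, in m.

Final effective stress: σ'_f = σ'_0 + Δσ = 98.2 + 76.8 = 175 kPa.
Normally consolidated clay, so the full stress increment lies on the virgin compression line:
S_c = C_c·H/(1+e₀)·log₁₀(σ'_f/σ'_0) = 0.4×7.3/(1+0.77)×log₁₀(175/98.2)
    = 1.6497 × 0.25093 = 0.414 m

S_c ≈ 0.414 m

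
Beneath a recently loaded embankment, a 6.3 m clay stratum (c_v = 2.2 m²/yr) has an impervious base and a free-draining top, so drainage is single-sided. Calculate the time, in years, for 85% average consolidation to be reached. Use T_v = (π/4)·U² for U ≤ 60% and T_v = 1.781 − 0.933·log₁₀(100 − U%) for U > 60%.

t ≈ 12.3 years

Drainage path length: H_d = H = 6.3 m (single drainage).
U > 60%: T_v = 1.781 − 0.933·log₁₀(100 − 85) = 0.68371.
t = T_v·H_d²/c_v = 0.68371×6.3²/2.2 = 12.33 years.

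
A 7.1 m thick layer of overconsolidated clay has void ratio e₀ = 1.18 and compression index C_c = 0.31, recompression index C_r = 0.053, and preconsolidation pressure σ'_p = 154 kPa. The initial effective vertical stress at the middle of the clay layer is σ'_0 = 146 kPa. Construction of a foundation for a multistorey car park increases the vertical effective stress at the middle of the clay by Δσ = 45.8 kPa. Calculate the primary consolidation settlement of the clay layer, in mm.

S_c ≈ 100 mm

Final effective stress: σ'_f = 146 + 45.8 = 191.8 kPa.
σ'_f = 191.8 > σ'_p = 154 kPa, so the stress path crosses the preconsolidation pressure — recompression up to σ'_p, then virgin compression beyond:
S_c = H/(1+e₀)·[C_r·log₁₀(σ'_p/σ'_0) + C_c·log₁₀(σ'_f/σ'_p)]
    = 7.1/2.18 × [0.053×log₁₀(154/146) + 0.31×log₁₀(191.8/154)]
    = 3.2569 × [0.0012279 + 0.029552] = 0.1002 m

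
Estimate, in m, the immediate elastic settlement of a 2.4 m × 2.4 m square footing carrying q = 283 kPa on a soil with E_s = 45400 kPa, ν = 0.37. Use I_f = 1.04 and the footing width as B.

S_e ≈ 0.0134 m

Immediate (elastic) settlement: S_e = q·B·(1−ν²)/E_s · I_f.
S_e = 283 × 2.4 × (1 − 0.37²) / 45400 × 1.04
    = 283 × 2.4 × 0.8631 / 45400 × 1.04
    = 0.01343 m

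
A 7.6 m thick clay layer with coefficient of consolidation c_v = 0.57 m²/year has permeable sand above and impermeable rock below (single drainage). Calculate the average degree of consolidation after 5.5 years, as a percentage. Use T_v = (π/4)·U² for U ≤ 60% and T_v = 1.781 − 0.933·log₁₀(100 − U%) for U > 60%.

U ≈ 26.3 %

Drainage path length: H_d = H = 7.6 m (single drainage).
T_v = c_v·t/H_d² = 0.57×5.5/7.6² = 0.054276.
T_v = 0.054276 corresponds to the U ≤ 60% branch:
U = √(4T_v/π) = 0.2629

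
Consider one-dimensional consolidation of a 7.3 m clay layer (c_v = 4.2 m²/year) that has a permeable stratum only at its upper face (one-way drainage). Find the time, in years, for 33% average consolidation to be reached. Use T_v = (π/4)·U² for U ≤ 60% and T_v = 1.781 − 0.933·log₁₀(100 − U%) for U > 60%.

Drainage path length: H_d = H = 7.3 m (single drainage).
U ≤ 60%: T_v = (π/4)·U² = (π/4)×0.33² = 0.08553.
t = T_v·H_d²/c_v = 0.08553×7.3²/4.2 = 1.085 years.

t ≈ 1.09 years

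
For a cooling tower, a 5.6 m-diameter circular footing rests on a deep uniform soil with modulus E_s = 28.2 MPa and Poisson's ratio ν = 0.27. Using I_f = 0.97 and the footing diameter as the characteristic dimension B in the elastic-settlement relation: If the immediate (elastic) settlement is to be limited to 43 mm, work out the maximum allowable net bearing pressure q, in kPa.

q ≈ 241 kPa

E_s = 28.2 MPa = 28200 kPa.
S_e = q·B·(1−ν²)/E_s · I_f  ⇒  q = S_e·E_s / (B·(1−ν²)·I_f).
q = 0.043 × 28200 / (5.6 × 0.9271 × 0.97) = 240.8 kPa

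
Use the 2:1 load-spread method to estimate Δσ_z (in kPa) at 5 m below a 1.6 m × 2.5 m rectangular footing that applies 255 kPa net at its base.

Δσ_z ≈ 20.6 kPa

By the 2:1 method the load spreads at 1 horizontal : 2 vertical, so at depth z the loaded area has grown by z in each plan dimension:
Δσ = qBL/((B+z)(L+z)) = 255×1.6×2.5/((1.6+5)(2.5+5)) = 20.606 kPa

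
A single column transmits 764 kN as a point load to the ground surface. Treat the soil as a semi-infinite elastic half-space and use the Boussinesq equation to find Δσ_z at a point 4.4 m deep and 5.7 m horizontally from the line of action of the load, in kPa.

Boussinesq vertical stress below a point load on an elastic half-space:
Δσ_z = 3P/(2πz²) · [1 + (r/z)²]^(−5/2)
r/z = 5.7/4.4 = 1.2955; [1+(r/z)²]^(−5/2) = 0.085191.
Δσ_z = 3×764/(2π×4.4²) × 0.085191 = 18.842 × 0.085191 = 1.605 kPa

Δσ_z ≈ 1.61 kPa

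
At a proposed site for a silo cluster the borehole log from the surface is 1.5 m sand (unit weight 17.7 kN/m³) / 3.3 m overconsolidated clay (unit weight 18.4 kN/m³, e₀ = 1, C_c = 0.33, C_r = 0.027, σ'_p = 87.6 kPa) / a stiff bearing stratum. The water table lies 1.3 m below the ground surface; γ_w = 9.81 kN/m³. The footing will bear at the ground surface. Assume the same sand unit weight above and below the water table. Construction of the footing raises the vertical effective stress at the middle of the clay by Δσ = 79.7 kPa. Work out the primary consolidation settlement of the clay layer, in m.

Mid-depth of clay below the ground surface: z = 1.5 + 3.3/2 = 3.15 m.
Total vertical stress at mid-clay: σ_v = 17.7×1.5 + 18.4×1.65 = 56.91 kPa.
Pore pressure: u = 9.81×(3.15 − 1.3) = 18.149 kPa.
Initial effective stress: σ'_0 = σ_v − u = 56.91 − 18.149 = 38.761 kPa.
Final effective stress: σ'_f = 38.761 + 79.7 = 118.46 kPa.
σ'_f = 118.46 > σ'_p = 87.6 kPa, so the stress path crosses the preconsolidation pressure — recompression up to σ'_p, then virgin compression beyond:
S_c = H/(1+e₀)·[C_r·log₁₀(σ'_p/σ'_0) + C_c·log₁₀(σ'_f/σ'_p)]
    = 3.3/2 × [0.027×log₁₀(87.6/38.761) + 0.33×log₁₀(118.46/87.6)]
    = 1.65 × [0.0095609 + 0.043252] = 0.08714 m

S_c ≈ 0.0871 m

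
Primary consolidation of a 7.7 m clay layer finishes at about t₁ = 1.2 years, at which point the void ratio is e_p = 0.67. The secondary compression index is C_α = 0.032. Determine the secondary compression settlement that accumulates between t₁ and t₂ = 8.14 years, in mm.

Secondary compression: S_s = C_α·H/(1+e_p)·log₁₀(t₂/t₁)
S_s = 0.032×7.7/(1+0.67)×log₁₀(8.14/1.2)
    = 0.1475 × 0.8314 = 0.1227 m

S_s ≈ 123 mm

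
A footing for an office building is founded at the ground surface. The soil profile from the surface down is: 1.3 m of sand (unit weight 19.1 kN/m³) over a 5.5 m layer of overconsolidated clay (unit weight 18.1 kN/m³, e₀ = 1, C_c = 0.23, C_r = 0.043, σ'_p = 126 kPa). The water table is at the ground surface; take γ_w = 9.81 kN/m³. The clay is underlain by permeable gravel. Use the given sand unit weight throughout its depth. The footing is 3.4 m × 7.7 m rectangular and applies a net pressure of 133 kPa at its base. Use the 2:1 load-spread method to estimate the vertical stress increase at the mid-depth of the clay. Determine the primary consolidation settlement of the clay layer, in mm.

Mid-depth of clay below the ground surface: z = 1.3 + 5.5/2 = 4.05 m.
Total vertical stress at mid-clay: σ_v = 19.1×1.3 + 18.1×2.75 = 74.605 kPa.
Pore pressure: u = 9.81×(4.05 − 0) = 39.73 kPa.
Initial effective stress: σ'_0 = σ_v − u = 74.605 − 39.73 = 34.875 kPa.
Stress increase at mid-clay by the 2:1 spreading method:
Δσ = qBL/((B+z)(L+z)) = 133×3.4×7.7/((3.4+4.05)(7.7+4.05)) = 39.777 kPa
Final effective stress: σ'_f = 34.875 + 39.777 = 74.652 kPa.
σ'_f = 74.652 ≤ σ'_p = 126 kPa, so the clay remains overconsolidated and only the recompression index applies:
S_c = C_r·H/(1+e₀)·log₁₀(σ'_f/σ'_0) = 0.043×5.5/2×log₁₀(74.652/34.875)
    = 0.11825 × 0.33053 = 0.03909 m

S_c ≈ 39.1 mm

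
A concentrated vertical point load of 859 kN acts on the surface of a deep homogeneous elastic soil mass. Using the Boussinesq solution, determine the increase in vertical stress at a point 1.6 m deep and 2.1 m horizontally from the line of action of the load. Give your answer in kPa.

Δσ_z ≈ 13.1 kPa

Boussinesq vertical stress below a point load on an elastic half-space:
Δσ_z = 3P/(2πz²) · [1 + (r/z)²]^(−5/2)
r/z = 2.1/1.6 = 1.3125; [1+(r/z)²]^(−5/2) = 0.081756.
Δσ_z = 3×859/(2π×1.6²) × 0.081756 = 160.21 × 0.081756 = 13.1 kPa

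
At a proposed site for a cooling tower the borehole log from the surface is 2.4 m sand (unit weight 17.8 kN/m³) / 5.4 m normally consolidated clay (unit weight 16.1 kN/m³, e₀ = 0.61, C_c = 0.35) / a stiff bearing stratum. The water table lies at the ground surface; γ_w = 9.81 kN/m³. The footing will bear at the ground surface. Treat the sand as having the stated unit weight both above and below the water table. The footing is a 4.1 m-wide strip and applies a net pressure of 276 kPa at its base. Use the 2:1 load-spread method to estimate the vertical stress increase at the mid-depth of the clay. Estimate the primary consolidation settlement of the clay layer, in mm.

S_c ≈ 756 mm

Mid-depth of clay below the ground surface: z = 2.4 + 5.4/2 = 5.1 m.
Total vertical stress at mid-clay: σ_v = 17.8×2.4 + 16.1×2.7 = 86.19 kPa.
Pore pressure: u = 9.81×(5.1 − 0) = 50.031 kPa.
Initial effective stress: σ'_0 = σ_v − u = 86.19 − 50.031 = 36.159 kPa.
Stress increase at mid-clay by the 2:1 spreading method:
Δσ = qB/(B+z) = 276×4.1/(4.1+5.1) = 123 kPa
Final effective stress: σ'_f = σ'_0 + Δσ = 36.159 + 123 = 159.16 kPa.
Normally consolidated clay, so the full stress increment lies on the virgin compression line:
S_c = C_c·H/(1+e₀)·log₁₀(σ'_f/σ'_0) = 0.35×5.4/(1+0.61)×log₁₀(159.16/36.159)
    = 1.1739 × 0.64362 = 0.7555 m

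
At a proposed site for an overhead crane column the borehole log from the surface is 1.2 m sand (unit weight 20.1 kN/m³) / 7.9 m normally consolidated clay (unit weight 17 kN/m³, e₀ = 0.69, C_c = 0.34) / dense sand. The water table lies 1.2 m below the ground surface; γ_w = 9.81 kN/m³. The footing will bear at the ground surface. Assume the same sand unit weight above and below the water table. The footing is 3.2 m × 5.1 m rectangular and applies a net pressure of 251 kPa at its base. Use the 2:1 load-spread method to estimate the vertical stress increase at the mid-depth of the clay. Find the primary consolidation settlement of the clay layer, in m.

S_c ≈ 0.447 m

Mid-depth of clay below the ground surface: z = 1.2 + 7.9/2 = 5.15 m.
Total vertical stress at mid-clay: σ_v = 20.1×1.2 + 17×3.95 = 91.27 kPa.
Pore pressure: u = 9.81×(5.15 − 1.2) = 38.75 kPa.
Initial effective stress: σ'_0 = σ_v − u = 91.27 − 38.75 = 52.52 kPa.
Stress increase at mid-clay by the 2:1 spreading method:
Δσ = qBL/((B+z)(L+z)) = 251×3.2×5.1/((3.2+5.15)(5.1+5.15)) = 47.861 kPa
Final effective stress: σ'_f = σ'_0 + Δσ = 52.52 + 47.861 = 100.38 kPa.
Normally consolidated clay, so the full stress increment lies on the virgin compression line:
S_c = C_c·H/(1+e₀)·log₁₀(σ'_f/σ'_0) = 0.34×7.9/(1+0.69)×log₁₀(100.38/52.52)
    = 1.5893 × 0.28132 = 0.4471 m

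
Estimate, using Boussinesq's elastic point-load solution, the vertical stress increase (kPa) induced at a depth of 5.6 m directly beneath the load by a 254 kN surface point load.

Δσ_z ≈ 3.87 kPa

Boussinesq vertical stress below a point load on an elastic half-space:
Δσ_z = 3P/(2πz²) · [1 + (r/z)²]^(−5/2)
r/z = 0/5.6 = 0; [1+(r/z)²]^(−5/2) = 1.
Δσ_z = 3×254/(2π×5.6²) × 1 = 3.8672 × 1 = 3.867 kPa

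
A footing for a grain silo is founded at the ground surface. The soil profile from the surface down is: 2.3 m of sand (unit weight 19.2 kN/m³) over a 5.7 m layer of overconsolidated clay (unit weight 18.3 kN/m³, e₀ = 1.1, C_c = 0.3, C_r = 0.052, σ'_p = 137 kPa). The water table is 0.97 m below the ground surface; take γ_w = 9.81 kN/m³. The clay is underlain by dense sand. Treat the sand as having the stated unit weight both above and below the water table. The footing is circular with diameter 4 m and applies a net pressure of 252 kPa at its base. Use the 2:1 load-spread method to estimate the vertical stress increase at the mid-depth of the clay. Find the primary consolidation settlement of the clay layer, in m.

S_c ≈ 0.0384 m

Mid-depth of clay below the ground surface: z = 2.3 + 5.7/2 = 5.15 m.
Total vertical stress at mid-clay: σ_v = 19.2×2.3 + 18.3×2.85 = 96.315 kPa.
Pore pressure: u = 9.81×(5.15 − 0.97) = 41.006 kPa.
Initial effective stress: σ'_0 = σ_v − u = 96.315 − 41.006 = 55.309 kPa.
Stress increase at mid-clay by the 2:1 spreading method:
Δσ ≈ qD²/(D+z)² = 252×4²/(4+5.15)² = 48.159 kPa
Final effective stress: σ'_f = 55.309 + 48.159 = 103.47 kPa.
σ'_f = 103.47 ≤ σ'_p = 137 kPa, so the clay remains overconsolidated and only the recompression index applies:
S_c = C_r·H/(1+e₀)·log₁₀(σ'_f/σ'_0) = 0.052×5.7/2.1×log₁₀(103.47/55.309)
    = 0.14114 × 0.27202 = 0.03839 m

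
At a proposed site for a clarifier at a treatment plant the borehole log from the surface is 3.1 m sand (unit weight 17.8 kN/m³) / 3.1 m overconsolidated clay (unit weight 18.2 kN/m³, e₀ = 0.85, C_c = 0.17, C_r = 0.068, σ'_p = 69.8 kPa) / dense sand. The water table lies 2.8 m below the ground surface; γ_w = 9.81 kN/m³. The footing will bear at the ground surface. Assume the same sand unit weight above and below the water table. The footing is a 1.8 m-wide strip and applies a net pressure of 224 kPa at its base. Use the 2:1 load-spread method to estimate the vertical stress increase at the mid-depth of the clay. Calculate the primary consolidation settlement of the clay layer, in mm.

Mid-depth of clay below the ground surface: z = 3.1 + 3.1/2 = 4.65 m.
Total vertical stress at mid-clay: σ_v = 17.8×3.1 + 18.2×1.55 = 83.39 kPa.
Pore pressure: u = 9.81×(4.65 − 2.8) = 18.149 kPa.
Initial effective stress: σ'_0 = σ_v − u = 83.39 − 18.149 = 65.241 kPa.
Stress increase at mid-clay by the 2:1 spreading method:
Δσ = qB/(B+z) = 224×1.8/(1.8+4.65) = 62.512 kPa
Final effective stress: σ'_f = 65.241 + 62.512 = 127.75 kPa.
σ'_f = 127.75 > σ'_p = 69.8 kPa, so the stress path crosses the preconsolidation pressure — recompression up to σ'_p, then virgin compression beyond:
S_c = H/(1+e₀)·[C_r·log₁₀(σ'_p/σ'_0) + C_c·log₁₀(σ'_f/σ'_p)]
    = 3.1/1.85 × [0.068×log₁₀(69.8/65.241) + 0.17×log₁₀(127.75/69.8)]
    = 1.6757 × [0.0019948 + 0.044626] = 0.07812 m

S_c ≈ 78.1 mm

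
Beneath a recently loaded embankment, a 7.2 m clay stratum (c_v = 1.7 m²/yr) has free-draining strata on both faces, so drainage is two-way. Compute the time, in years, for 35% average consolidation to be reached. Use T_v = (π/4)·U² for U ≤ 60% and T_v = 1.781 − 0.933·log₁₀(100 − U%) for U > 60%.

t ≈ 0.733 years

Drainage path length: H_d = H/2 = 3.6 m (double drainage).
U ≤ 60%: T_v = (π/4)·U² = (π/4)×0.35² = 0.096211.
t = T_v·H_d²/c_v = 0.096211×3.6²/1.7 = 0.7335 years.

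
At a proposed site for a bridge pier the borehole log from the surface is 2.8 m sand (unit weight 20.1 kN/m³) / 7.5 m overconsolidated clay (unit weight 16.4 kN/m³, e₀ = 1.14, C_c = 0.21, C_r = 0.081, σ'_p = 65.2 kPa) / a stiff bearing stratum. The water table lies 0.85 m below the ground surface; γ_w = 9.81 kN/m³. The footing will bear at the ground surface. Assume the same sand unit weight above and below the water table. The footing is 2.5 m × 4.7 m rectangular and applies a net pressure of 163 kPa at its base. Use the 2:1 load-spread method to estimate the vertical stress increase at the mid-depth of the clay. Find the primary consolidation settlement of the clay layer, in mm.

Mid-depth of clay below the ground surface: z = 2.8 + 7.5/2 = 6.55 m.
Total vertical stress at mid-clay: σ_v = 20.1×2.8 + 16.4×3.75 = 117.78 kPa.
Pore pressure: u = 9.81×(6.55 − 0.85) = 55.917 kPa.
Initial effective stress: σ'_0 = σ_v − u = 117.78 − 55.917 = 61.863 kPa.
Stress increase at mid-clay by the 2:1 spreading method:
Δσ = qBL/((B+z)(L+z)) = 163×2.5×4.7/((2.5+6.55)(4.7+6.55)) = 18.812 kPa
Final effective stress: σ'_f = 61.863 + 18.812 = 80.675 kPa.
σ'_f = 80.675 > σ'_p = 65.2 kPa, so the stress path crosses the preconsolidation pressure — recompression up to σ'_p, then virgin compression beyond:
S_c = H/(1+e₀)·[C_r·log₁₀(σ'_p/σ'_0) + C_c·log₁₀(σ'_f/σ'_p)]
    = 7.5/2.14 × [0.081×log₁₀(65.2/61.863) + 0.21×log₁₀(80.675/65.2)]
    = 3.5047 × [0.0018481 + 0.019423] = 0.07455 m

S_c ≈ 74.5 mm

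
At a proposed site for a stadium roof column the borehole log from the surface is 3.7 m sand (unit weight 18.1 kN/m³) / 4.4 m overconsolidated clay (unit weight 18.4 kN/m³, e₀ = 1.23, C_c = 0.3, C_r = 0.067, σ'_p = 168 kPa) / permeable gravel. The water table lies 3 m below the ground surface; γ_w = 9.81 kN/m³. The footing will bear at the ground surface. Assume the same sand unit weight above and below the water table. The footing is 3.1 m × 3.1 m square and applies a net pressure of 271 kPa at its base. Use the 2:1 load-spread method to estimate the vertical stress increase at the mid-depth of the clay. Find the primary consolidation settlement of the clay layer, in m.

Mid-depth of clay below the ground surface: z = 3.7 + 4.4/2 = 5.9 m.
Total vertical stress at mid-clay: σ_v = 18.1×3.7 + 18.4×2.2 = 107.45 kPa.
Pore pressure: u = 9.81×(5.9 − 3) = 28.449 kPa.
Initial effective stress: σ'_0 = σ_v − u = 107.45 − 28.449 = 79.001 kPa.
Stress increase at mid-clay by the 2:1 spreading method:
Δσ = qBL/((B+z)(L+z)) = 271×3.1×3.1/((3.1+5.9)(3.1+5.9)) = 32.152 kPa
Final effective stress: σ'_f = 79.001 + 32.152 = 111.15 kPa.
σ'_f = 111.15 ≤ σ'_p = 168 kPa, so the clay remains overconsolidated and only the recompression index applies:
S_c = C_r·H/(1+e₀)·log₁₀(σ'_f/σ'_0) = 0.067×4.4/2.23×log₁₀(111.15/79.001)
    = 0.1322 × 0.14828 = 0.0196 m

S_c ≈ 0.0196 m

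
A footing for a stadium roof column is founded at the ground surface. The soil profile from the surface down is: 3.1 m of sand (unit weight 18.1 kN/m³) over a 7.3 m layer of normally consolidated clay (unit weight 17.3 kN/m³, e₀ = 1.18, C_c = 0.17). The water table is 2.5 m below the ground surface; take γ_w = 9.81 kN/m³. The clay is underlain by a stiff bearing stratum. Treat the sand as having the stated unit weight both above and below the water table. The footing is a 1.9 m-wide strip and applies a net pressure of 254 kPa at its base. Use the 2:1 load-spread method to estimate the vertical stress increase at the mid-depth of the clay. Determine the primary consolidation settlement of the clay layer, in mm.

S_c ≈ 134 mm

Mid-depth of clay below the ground surface: z = 3.1 + 7.3/2 = 6.75 m.
Total vertical stress at mid-clay: σ_v = 18.1×3.1 + 17.3×3.65 = 119.26 kPa.
Pore pressure: u = 9.81×(6.75 − 2.5) = 41.693 kPa.
Initial effective stress: σ'_0 = σ_v − u = 119.26 − 41.693 = 77.567 kPa.
Stress increase at mid-clay by the 2:1 spreading method:
Δσ = qB/(B+z) = 254×1.9/(1.9+6.75) = 55.792 kPa
Final effective stress: σ'_f = σ'_0 + Δσ = 77.567 + 55.792 = 133.36 kPa.
Normally consolidated clay, so the full stress increment lies on the virgin compression line:
S_c = C_c·H/(1+e₀)·log₁₀(σ'_f/σ'_0) = 0.17×7.3/(1+1.18)×log₁₀(133.36/77.567)
    = 0.56927 × 0.23535 = 0.134 m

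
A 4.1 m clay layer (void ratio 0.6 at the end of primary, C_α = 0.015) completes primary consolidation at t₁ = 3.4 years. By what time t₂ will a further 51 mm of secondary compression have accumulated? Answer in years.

S_s = C_α·H/(1+e_p)·log₁₀(t₂/t₁) ⇒ log₁₀(t₂/t₁) = S_s·(1+e_p)/(C_α·H).
log₁₀(t₂/t₁) = 0.051 × (1+0.6) / (0.015×4.1) = 1.327
t₂ = t₁ × 10^1.327 = 3.4 × 21.22 = 72.16 years

t₂ ≈ 72.2 years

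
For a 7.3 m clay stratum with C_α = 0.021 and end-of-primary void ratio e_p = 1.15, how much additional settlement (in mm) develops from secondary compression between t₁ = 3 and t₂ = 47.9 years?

S_s ≈ 85.8 mm

Secondary compression: S_s = C_α·H/(1+e_p)·log₁₀(t₂/t₁)
S_s = 0.021×7.3/(1+1.15)×log₁₀(47.9/3)
    = 0.0713 × 1.203 = 0.08579 m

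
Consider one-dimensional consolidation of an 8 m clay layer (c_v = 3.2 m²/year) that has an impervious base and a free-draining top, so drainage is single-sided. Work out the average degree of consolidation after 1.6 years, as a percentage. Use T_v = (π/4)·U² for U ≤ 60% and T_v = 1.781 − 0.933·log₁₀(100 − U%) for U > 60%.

U ≈ 31.9 %

Drainage path length: H_d = H = 8 m (single drainage).
T_v = c_v·t/H_d² = 3.2×1.6/8² = 0.08.
T_v = 0.08 corresponds to the U ≤ 60% branch:
U = √(4T_v/π) = 0.3192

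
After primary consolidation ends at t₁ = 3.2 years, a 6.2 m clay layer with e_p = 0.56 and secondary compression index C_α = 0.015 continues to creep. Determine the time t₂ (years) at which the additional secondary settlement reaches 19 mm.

S_s = C_α·H/(1+e_p)·log₁₀(t₂/t₁) ⇒ log₁₀(t₂/t₁) = S_s·(1+e_p)/(C_α·H).
log₁₀(t₂/t₁) = 0.019 × (1+0.56) / (0.015×6.2) = 0.3187
t₂ = t₁ × 10^0.3187 = 3.2 × 2.083 = 6.666 years

t₂ ≈ 6.67 years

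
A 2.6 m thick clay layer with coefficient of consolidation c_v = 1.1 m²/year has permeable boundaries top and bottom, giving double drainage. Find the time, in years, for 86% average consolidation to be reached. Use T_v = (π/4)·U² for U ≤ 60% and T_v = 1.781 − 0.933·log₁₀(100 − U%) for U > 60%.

Drainage path length: H_d = H/2 = 1.3 m (double drainage).
U > 60%: T_v = 1.781 − 0.933·log₁₀(100 − 86) = 0.71166.
t = T_v·H_d²/c_v = 0.71166×1.3²/1.1 = 1.093 years.

t ≈ 1.09 years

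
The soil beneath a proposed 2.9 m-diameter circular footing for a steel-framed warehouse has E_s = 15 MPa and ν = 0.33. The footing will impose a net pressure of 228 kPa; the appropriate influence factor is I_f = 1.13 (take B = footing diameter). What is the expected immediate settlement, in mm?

S_e ≈ 44.4 mm

Immediate (elastic) settlement: S_e = q·B·(1−ν²)/E_s · I_f.
E_s = 15 MPa = 15000 kPa.
S_e = 228 × 2.9 × (1 − 0.33²) / 15000 × 1.13
    = 228 × 2.9 × 0.8911 / 15000 × 1.13
    = 0.04439 m = 44.39 mm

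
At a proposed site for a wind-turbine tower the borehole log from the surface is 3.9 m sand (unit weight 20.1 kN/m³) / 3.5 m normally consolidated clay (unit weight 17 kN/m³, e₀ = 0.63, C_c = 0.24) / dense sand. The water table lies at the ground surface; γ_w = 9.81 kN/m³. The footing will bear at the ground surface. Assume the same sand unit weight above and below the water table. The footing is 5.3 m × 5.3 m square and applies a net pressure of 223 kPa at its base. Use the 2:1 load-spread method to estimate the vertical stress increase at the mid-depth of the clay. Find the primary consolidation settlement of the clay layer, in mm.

S_c ≈ 154 mm

Mid-depth of clay below the ground surface: z = 3.9 + 3.5/2 = 5.65 m.
Total vertical stress at mid-clay: σ_v = 20.1×3.9 + 17×1.75 = 108.14 kPa.
Pore pressure: u = 9.81×(5.65 − 0) = 55.427 kPa.
Initial effective stress: σ'_0 = σ_v − u = 108.14 − 55.427 = 52.713 kPa.
Stress increase at mid-clay by the 2:1 spreading method:
Δσ = qBL/((B+z)(L+z)) = 223×5.3×5.3/((5.3+5.65)(5.3+5.65)) = 52.243 kPa
Final effective stress: σ'_f = σ'_0 + Δσ = 52.713 + 52.243 = 104.96 kPa.
Normally consolidated clay, so the full stress increment lies on the virgin compression line:
S_c = C_c·H/(1+e₀)·log₁₀(σ'_f/σ'_0) = 0.24×3.5/(1+0.63)×log₁₀(104.96/52.713)
    = 0.51534 × 0.29911 = 0.1541 m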